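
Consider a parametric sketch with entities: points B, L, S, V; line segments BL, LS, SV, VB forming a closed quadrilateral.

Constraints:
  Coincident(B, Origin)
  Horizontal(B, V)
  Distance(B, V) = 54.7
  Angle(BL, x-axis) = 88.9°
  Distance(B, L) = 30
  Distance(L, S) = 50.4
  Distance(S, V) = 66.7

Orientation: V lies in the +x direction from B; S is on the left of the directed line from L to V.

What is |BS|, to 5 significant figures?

74.481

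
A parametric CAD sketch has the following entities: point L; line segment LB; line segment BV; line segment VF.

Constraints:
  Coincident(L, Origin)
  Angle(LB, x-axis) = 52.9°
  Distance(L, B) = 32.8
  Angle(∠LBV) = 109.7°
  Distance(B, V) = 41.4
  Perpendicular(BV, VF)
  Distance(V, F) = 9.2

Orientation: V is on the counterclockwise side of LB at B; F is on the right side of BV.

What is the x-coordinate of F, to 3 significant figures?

4.81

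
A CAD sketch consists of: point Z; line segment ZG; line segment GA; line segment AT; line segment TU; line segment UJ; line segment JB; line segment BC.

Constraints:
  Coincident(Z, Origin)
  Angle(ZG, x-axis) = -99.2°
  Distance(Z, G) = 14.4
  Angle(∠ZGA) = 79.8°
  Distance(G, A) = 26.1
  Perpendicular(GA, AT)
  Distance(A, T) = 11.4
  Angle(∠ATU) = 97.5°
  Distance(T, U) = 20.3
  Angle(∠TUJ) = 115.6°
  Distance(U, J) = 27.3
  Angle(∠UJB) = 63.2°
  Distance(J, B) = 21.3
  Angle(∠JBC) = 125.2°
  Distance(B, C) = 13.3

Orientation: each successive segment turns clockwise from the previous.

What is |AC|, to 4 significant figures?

5.190

∠UJB = 63.2° gives JB at 166.9° from the x-axis; with |JB| = 21.3, B = (-17.55, -20.67). ∠JBC = 125.2° gives BC at 112.1° from the x-axis; with |BC| = 13.3, C = (-22.55, -8.351). Then |AC| = |C − A| = 5.190.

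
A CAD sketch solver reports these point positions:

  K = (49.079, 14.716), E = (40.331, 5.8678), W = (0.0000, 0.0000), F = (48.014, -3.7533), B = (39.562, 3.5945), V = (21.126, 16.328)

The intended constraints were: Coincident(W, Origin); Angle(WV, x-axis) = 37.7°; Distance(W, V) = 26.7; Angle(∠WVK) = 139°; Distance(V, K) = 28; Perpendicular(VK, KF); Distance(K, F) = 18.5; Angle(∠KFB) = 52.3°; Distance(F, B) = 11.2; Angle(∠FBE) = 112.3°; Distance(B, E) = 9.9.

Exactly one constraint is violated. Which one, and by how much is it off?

Distance(B, E) = 9.9 — off by 7.50.

W = (0.00, 0.00) ✓; WV at 37.70° ✓; |WV| = 26.70 ✓; ∠WVK = 139.0° ✓; |VK| = 28.00 ✓; ∠(VK, KF) = 90.00° ✓; |KF| = 18.50 ✓; ∠KFB = 52.30° ✓; |FB| = 11.20 ✓; ∠FBE = 112.3° ✓; |BE| = 2.400 ✗.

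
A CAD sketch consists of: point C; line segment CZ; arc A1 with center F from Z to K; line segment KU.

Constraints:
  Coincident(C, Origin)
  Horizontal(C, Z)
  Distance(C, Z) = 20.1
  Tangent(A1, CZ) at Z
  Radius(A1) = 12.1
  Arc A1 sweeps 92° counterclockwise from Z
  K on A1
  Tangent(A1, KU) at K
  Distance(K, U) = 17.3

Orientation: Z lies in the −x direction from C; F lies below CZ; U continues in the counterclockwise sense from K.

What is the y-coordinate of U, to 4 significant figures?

-29.81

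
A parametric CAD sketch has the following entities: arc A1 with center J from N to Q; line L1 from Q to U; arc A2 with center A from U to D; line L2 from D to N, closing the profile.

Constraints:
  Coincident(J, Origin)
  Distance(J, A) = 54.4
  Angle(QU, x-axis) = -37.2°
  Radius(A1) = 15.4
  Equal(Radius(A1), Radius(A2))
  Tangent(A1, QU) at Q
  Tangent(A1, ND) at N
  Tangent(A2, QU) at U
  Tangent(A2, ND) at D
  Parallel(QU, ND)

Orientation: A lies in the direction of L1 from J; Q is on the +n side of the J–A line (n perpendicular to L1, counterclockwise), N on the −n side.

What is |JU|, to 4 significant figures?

56.54

The slot axis is L1's direction at -37.2°, so u = (cos -37.2°, sin -37.2°) = (0.7965, -0.6046) and n = (−sin -37.2°, cos -37.2°) = (0.6046, 0.7965). J is at the origin and A lies 54.4 along u from J, so A = 54.4·u = (43.33, -32.89). Tangency of A1 to both parallel lines with radius 15.4 puts Q and N at J ± 15.4·n: Q = (9.311, 12.27), N = (-9.311, -12.27). Equal radii place U and D the same way about A: U = A + 15.4·n = (52.64, -20.62), D = A − 15.4·n = (34.02, -45.16). Then |JU| = |U − J| = 56.54.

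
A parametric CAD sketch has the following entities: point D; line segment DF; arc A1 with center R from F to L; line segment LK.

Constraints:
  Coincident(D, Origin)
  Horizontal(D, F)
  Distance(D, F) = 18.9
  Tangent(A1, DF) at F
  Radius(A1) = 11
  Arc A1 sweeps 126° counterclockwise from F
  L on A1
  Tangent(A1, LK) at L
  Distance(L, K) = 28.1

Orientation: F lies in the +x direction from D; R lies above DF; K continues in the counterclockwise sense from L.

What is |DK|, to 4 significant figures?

41.75

On A1, F sits at bearing -90° from R; a 126° counterclockwise sweep puts L at bearing 36°, so L = R + 11.0·(cos 36°, sin 36°) = (27.80, 17.47). Since A1 is tangent to LK there, RL ⟂ LK, so LK runs along (−sin 36°, cos 36°); with |LK| = 28.1, K = (11.28, 40.20). Then |DK| = |K − D| = 41.75.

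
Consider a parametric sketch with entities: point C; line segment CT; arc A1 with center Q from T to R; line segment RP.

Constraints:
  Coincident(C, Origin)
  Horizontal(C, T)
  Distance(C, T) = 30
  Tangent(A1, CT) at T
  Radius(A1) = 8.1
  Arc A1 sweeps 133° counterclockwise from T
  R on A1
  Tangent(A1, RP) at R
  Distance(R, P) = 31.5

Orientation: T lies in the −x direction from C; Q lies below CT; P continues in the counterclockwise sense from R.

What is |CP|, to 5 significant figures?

39.403

On A1, T sits at bearing 90° from Q; a 133° counterclockwise sweep puts R at bearing 223°, so R = Q + 8.1·(cos 223°, sin 223°) = (-35.924, -13.624). Since A1 is tangent to RP there, QR ⟂ RP, so RP runs along (−sin 223°, cos 223°); with |RP| = 31.5, P = (-14.441, -36.662). Then |CP| = |P − C| = 39.403.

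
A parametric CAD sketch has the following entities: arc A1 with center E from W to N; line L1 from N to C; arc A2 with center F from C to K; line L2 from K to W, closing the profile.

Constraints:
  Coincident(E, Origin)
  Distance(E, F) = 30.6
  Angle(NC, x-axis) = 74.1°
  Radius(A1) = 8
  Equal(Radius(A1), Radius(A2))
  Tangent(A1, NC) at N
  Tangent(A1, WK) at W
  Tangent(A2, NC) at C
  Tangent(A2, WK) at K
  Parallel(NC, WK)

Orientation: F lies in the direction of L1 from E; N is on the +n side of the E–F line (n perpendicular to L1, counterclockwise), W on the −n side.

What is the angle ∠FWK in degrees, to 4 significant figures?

14.65°

The slot axis is L1's direction at 74.1°, so u = (cos 74.1°, sin 74.1°) = (0.2740, 0.9617) and n = (−sin 74.1°, cos 74.1°) = (-0.9617, 0.2740). E is at the origin and F lies 30.6 along u from E, so F = 30.6·u = (8.383, 29.43). Tangency of A1 to both parallel lines with radius 8.0 puts N and W at E ± 8.0·n: N = (-7.694, 2.192), W = (7.694, -2.192). Equal radii place C and K the same way about F: C = F + 8.0·n = (0.6892, 31.62), K = F − 8.0·n = (16.08, 27.24). Then cos ∠FWK = WF·WK / (|WF||WK|), giving 14.65°.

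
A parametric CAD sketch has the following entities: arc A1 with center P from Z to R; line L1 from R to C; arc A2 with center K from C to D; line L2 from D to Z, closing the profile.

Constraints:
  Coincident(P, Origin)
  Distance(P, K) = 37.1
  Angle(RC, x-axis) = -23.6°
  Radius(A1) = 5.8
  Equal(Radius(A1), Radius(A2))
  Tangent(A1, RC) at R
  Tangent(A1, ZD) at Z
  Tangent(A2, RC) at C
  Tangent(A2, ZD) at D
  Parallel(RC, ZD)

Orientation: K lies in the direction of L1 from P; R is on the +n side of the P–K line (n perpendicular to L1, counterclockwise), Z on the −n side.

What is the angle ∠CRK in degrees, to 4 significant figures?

8.885°

The slot axis is L1's direction at -23.6°, so u = (cos -23.6°, sin -23.6°) = (0.9164, -0.4003) and n = (−sin -23.6°, cos -23.6°) = (0.4003, 0.9164). P is at the origin and K lies 37.1 along u from P, so K = 37.1·u = (34.00, -14.85). Tangency of A1 to both parallel lines with radius 5.8 puts R and Z at P ± 5.8·n: R = (2.322, 5.315), Z = (-2.322, -5.315). Equal radii place C and D the same way about K: C = K + 5.8·n = (36.32, -9.538), D = K − 5.8·n = (31.68, -20.17). Then cos ∠CRK = RC·RK / (|RC||RK|), giving 8.885°.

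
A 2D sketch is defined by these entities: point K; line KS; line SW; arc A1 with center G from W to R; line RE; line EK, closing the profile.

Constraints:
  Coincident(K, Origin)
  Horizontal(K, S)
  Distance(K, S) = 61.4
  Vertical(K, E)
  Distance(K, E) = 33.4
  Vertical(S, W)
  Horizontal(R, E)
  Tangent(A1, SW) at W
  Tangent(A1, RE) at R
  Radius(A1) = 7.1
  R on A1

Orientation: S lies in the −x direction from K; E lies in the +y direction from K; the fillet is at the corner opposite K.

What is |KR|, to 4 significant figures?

63.75

K is at the origin; K and S share the same y with |KS| = 61.4 and S on the −x side, so S = (-61.40, 0.000). KE is vertical with |KE| = 33.4 and E on the +y side, so E = (0.000, 33.40). The virtual corner opposite K is at (-61.40, 33.40). A1 meets SW tangentially, so GW is at right angles to SW and tangency of A1 to RE means the radius GR is perpendicular to RE, with radius 7.1, so the center G sits 7.1 in from both sides at G = (-54.30, 26.30). That places the tangent points at W = (-61.40, 26.30) on SW and R = (-54.30, 33.40) on RE. Then |KR| = |R − K| = 63.75.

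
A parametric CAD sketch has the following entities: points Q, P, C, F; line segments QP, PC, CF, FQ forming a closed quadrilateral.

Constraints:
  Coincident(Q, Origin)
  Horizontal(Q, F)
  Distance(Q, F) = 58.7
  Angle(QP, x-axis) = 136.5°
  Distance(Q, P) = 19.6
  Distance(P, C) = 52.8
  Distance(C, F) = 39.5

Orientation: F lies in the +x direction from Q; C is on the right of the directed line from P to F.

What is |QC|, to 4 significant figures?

33.22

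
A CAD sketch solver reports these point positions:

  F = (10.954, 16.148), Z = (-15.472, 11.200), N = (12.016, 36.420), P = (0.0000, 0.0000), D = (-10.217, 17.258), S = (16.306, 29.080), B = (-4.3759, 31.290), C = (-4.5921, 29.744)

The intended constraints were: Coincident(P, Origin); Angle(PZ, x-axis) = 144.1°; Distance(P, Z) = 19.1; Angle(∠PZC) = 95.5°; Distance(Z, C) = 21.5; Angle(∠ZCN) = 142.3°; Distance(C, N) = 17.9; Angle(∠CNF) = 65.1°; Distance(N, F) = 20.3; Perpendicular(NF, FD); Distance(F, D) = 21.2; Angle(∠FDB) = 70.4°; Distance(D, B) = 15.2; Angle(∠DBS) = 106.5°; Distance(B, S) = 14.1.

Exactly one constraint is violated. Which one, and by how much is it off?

Distance(B, S) = 14.1 — off by 6.70.

P = (0.00, 0.00) ✓; PZ at 144.1° ✓; |PZ| = 19.10 ✓; ∠PZC = 95.50° ✓; |ZC| = 21.50 ✓; ∠ZCN = 142.3° ✓; |CN| = 17.90 ✓; ∠CNF = 65.10° ✓; |NF| = 20.30 ✓; ∠(NF, FD) = 90.00° ✓; |FD| = 21.20 ✓; ∠FDB = 70.40° ✓; |DB| = 15.20 ✓; ∠DBS = 106.5° ✓; |BS| = 20.80 ✗.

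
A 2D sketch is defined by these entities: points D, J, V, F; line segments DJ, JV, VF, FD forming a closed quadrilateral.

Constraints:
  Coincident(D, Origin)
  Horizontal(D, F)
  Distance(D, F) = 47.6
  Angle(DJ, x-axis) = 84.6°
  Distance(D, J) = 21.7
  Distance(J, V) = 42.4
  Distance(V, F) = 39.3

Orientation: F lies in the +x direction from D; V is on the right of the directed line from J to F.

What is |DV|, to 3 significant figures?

23.4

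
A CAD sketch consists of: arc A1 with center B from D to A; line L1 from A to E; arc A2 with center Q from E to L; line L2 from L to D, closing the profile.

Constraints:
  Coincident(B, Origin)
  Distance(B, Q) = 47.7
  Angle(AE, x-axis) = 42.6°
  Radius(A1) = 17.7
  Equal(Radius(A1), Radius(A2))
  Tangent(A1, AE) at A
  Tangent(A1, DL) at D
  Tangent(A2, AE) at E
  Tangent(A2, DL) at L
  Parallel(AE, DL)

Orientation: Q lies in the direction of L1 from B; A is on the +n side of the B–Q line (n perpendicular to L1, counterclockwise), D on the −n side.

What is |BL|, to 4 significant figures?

50.88

Tangency of A1 to both parallel lines with radius 17.7 puts A and D at B ± 17.7·n: A = (-11.98, 13.03), D = (11.98, -13.03). Equal radii place E and L the same way about Q: E = Q + 17.7·n = (23.13, 45.32), L = Q − 17.7·n = (47.09, 19.26). Then |BL| = |L − B| = 50.88.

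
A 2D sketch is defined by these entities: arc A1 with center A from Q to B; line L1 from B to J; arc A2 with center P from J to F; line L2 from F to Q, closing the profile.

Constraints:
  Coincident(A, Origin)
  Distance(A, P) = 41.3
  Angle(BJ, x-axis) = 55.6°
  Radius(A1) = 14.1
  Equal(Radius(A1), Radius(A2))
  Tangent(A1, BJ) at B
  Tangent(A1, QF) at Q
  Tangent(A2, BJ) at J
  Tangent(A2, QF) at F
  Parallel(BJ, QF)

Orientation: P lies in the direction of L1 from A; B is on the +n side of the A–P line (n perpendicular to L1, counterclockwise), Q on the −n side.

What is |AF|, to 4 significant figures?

43.64

The slot axis is L1's direction at 55.6°, so u = (cos 55.6°, sin 55.6°) = (0.5650, 0.8251) and n = (−sin 55.6°, cos 55.6°) = (-0.8251, 0.5650). A is at the origin and P lies 41.3 along u from A, so P = 41.3·u = (23.33, 34.08). Tangency of A1 to both parallel lines with radius 14.1 puts B and Q at A ± 14.1·n: B = (-11.63, 7.966), Q = (11.63, -7.966). Equal radii place J and F the same way about P: J = P + 14.1·n = (11.70, 42.04), F = P − 14.1·n = (34.97, 26.11). Then |AF| = |F − A| = 43.64.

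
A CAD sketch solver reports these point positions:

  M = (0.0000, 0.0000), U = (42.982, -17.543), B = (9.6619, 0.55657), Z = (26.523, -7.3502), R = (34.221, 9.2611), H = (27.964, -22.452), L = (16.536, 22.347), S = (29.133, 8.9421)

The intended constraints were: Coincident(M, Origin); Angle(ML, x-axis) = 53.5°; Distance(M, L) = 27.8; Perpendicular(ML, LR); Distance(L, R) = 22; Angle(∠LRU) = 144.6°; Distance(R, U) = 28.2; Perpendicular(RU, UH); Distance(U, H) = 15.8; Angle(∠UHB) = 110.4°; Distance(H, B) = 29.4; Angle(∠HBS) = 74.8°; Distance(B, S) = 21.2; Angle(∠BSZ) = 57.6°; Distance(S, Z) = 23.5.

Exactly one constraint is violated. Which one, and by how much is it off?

Distance(S, Z) = 23.5 — off by 7.00.

M = (0.00, 0.00) ✓; ML at 53.50° ✓; |ML| = 27.80 ✓; ∠(ML, LR) = 90.00° ✓; |LR| = 22.00 ✓; ∠LRU = 144.6° ✓; |RU| = 28.20 ✓; ∠(RU, UH) = 90.00° ✓; |UH| = 15.80 ✓; ∠UHB = 110.4° ✓; |HB| = 29.40 ✓; ∠HBS = 74.80° ✓; |BS| = 21.20 ✓; ∠BSZ = 57.60° ✓; |SZ| = 16.50 ✗.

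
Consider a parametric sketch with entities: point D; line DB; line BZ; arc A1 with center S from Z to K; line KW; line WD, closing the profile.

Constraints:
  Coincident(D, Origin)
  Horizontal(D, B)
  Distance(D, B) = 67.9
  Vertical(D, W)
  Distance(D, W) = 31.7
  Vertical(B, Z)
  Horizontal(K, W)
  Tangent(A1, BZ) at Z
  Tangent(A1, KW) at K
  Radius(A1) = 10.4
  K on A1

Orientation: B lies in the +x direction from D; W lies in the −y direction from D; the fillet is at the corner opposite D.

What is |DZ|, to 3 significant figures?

71.2

D is at the origin; D and B share the same y with |DB| = 67.9 and B on the +x side, so B = (67.9, 0.00). D and W share the same x with |DW| = 31.7 and W on the −y side, so W = (0.00, -31.7). The virtual corner opposite D is at (67.9, -31.7). The tangent condition forces SZ to be normal to BZ and tangency of A1 to KW means the radius SK is perpendicular to KW, with radius 10.4, so the center S sits 10.4 in from both sides at S = (57.5, -21.3). That places the tangent points at Z = (67.9, -21.3) on BZ and K = (57.5, -31.7) on KW. Then |DZ| = |Z − D| = 71.2.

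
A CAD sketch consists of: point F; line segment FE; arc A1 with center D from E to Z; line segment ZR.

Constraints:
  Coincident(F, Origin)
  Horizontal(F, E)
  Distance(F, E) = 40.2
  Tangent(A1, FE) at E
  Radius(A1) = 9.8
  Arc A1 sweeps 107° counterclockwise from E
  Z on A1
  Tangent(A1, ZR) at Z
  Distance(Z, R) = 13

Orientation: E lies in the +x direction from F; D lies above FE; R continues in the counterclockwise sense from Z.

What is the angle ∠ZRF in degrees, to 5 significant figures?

78.263°

F is at the origin; F and E share the same y with |FE| = 40.2 and E on the +x side, so E = (40.200, 0.0000). Since A1 is tangent to FE there, DE ⟂ FE, so D = E + (0, 9.8) = (40.200, 9.8000). On A1, E sits at bearing -90° from D; a 107° counterclockwise sweep puts Z at bearing 17°, so Z = D + 9.8·(cos 17°, sin 17°) = (49.572, 12.665). Since A1 is tangent to ZR there, DZ ⟂ ZR, so ZR runs along (−sin 17°, cos 17°); with |ZR| = 13.0, R = (45.771, 25.097). Then cos ∠ZRF = RZ·RF / (|RZ||RF|), giving 78.263°.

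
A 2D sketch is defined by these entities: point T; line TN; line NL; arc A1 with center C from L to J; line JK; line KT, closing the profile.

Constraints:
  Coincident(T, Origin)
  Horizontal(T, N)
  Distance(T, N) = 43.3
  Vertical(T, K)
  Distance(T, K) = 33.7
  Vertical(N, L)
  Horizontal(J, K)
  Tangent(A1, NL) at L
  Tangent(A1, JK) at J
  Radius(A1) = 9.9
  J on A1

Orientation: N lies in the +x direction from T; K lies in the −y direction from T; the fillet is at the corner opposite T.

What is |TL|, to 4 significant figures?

49.41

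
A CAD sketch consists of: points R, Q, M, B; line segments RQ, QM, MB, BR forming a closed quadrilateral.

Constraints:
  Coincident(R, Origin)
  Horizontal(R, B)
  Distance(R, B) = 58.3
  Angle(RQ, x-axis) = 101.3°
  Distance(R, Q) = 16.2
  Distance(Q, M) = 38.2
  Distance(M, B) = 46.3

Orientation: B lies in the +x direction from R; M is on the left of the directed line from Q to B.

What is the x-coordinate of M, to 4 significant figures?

29.26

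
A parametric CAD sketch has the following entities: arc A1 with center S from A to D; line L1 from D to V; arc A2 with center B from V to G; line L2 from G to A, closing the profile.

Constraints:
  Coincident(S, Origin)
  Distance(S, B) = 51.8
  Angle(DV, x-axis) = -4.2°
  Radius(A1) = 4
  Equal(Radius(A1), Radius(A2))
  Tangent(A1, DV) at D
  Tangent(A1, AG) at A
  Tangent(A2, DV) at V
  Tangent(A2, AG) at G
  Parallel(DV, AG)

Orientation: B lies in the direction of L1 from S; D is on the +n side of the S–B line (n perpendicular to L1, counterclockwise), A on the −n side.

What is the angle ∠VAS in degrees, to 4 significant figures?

81.22°

The slot axis is L1's direction at -4.2°, so u = (cos -4.2°, sin -4.2°) = (0.9973, -0.07324) and n = (−sin -4.2°, cos -4.2°) = (0.07324, 0.9973). S is at the origin and B lies 51.8 along u from S, so B = 51.8·u = (51.66, -3.794). Tangency of A1 to both parallel lines with radius 4.0 puts D and A at S ± 4.0·n: D = (0.2930, 3.989), A = (-0.2930, -3.989). Equal radii place V and G the same way about B: V = B + 4.0·n = (51.95, 0.1955), G = B − 4.0·n = (51.37, -7.783). Then cos ∠VAS = AV·AS / (|AV||AS|), giving 81.22°.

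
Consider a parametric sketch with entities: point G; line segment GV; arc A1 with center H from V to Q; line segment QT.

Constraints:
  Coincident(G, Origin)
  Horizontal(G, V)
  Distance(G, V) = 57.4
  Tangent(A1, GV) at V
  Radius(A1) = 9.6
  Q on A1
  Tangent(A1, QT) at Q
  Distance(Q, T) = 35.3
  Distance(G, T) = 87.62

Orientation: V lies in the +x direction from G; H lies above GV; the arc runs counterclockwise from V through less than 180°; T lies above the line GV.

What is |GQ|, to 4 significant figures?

66.78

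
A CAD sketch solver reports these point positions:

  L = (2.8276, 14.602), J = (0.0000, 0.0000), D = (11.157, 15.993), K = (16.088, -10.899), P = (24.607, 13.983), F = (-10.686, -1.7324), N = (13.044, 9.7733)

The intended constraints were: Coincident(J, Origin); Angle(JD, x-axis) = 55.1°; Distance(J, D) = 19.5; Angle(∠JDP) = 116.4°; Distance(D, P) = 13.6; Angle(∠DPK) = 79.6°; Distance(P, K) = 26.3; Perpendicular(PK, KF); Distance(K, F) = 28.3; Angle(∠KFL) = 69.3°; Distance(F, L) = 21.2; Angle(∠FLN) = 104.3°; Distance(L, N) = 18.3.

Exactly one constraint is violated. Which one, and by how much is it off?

Distance(L, N) = 18.3 — off by 7.00.

J = (0.00, 0.00) ✓; JD at 55.10° ✓; |JD| = 19.50 ✓; ∠JDP = 116.4° ✓; |DP| = 13.60 ✓; ∠DPK = 79.60° ✓; |PK| = 26.30 ✓; ∠(PK, KF) = 90.00° ✓; |KF| = 28.30 ✓; ∠KFL = 69.30° ✓; |FL| = 21.20 ✓; ∠FLN = 104.3° ✓; |LN| = 11.30 ✗.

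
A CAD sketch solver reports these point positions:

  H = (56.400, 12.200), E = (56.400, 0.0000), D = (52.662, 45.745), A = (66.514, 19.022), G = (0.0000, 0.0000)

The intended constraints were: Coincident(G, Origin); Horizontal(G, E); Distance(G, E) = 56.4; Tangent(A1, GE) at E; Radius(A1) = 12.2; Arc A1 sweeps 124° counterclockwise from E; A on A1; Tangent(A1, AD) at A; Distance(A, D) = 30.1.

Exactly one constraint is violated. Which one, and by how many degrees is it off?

Tangent(A1, AD) at A — off by 6.60°.

G = (0.00, 0.00) ✓; G.y = 0.00, E.y = 0.00 ✓; |GE| = 56.40 ✓; ∠(HE, EG) = 90.00° ✓; |HE| = 12.20 ✓; bearing(H→A) − bearing(H→E) = 124.0° ✓; |HA| = 12.20 ✓; ∠(HA, AD) = 96.60° ✗; |AD| = 30.10 ✓.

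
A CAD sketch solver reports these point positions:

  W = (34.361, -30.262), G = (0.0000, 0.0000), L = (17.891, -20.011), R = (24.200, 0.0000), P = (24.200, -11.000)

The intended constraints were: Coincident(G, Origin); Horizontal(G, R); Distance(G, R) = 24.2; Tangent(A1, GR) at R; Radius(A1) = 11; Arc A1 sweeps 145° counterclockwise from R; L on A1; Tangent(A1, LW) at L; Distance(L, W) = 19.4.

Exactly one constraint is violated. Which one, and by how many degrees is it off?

Tangent(A1, LW) at L — off by 3.10°.

G = (0.00, 0.00) ✓; G.y = 0.00, R.y = 0.00 ✓; |GR| = 24.20 ✓; ∠(PR, RG) = 90.00° ✓; |PR| = 11.00 ✓; bearing(P→L) − bearing(P→R) = 145.0° ✓; |PL| = 11.00 ✓; ∠(PL, LW) = 86.90° ✗; |LW| = 19.40 ✓.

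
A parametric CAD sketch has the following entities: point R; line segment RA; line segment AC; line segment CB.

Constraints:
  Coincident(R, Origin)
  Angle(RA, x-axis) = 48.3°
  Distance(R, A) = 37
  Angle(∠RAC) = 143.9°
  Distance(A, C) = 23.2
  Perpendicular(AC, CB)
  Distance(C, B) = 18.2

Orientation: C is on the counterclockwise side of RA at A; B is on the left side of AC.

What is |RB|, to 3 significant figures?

53.2

∠RAC = 143.9°, so AC runs at 48.3° + (180° − 143.9°) = 84.4° from the x-axis; with |AC| = 23.2, C = A + 23.2·(cos 84.4°, sin 84.4°) = (26.9, 50.7). The perpendicularity gives CB at right angles to AC; with |CB| = 18.2 on the left of AC, B = C + 18.2·(-0.995, 0.0976) = (8.76, 52.5). Then |RB| = |B − R| = 53.2.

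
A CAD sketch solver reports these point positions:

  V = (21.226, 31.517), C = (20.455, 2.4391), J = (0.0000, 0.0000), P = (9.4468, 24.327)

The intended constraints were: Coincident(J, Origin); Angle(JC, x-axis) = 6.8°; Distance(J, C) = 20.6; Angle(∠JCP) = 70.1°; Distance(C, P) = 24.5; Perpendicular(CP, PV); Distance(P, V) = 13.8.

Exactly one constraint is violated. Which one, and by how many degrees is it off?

Perpendicular(CP, PV) — off by 4.70°.

J = (0.00, 0.00) ✓; JC at 6.800° ✓; |JC| = 20.60 ✓; ∠JCP = 70.10° ✓; |CP| = 24.50 ✓; ∠(CP, PV) = 85.30° ✗; |PV| = 13.80 ✓.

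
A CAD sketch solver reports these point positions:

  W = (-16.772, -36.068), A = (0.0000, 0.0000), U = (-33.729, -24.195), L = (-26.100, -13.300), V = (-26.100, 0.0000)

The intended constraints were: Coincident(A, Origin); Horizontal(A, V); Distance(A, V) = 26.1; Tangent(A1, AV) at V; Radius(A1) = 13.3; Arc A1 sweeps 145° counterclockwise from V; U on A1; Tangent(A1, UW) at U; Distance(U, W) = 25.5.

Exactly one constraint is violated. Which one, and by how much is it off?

Distance(U, W) = 25.5 — off by 4.80.

A = (0.00, 0.00) ✓; A.y = 0.00, V.y = 0.00 ✓; |AV| = 26.10 ✓; ∠(LV, VA) = 90.00° ✓; |LV| = 13.30 ✓; bearing(L→U) − bearing(L→V) = 145.0° ✓; |LU| = 13.30 ✓; ∠(LU, UW) = 90.00° ✓; |UW| = 20.70 ✗.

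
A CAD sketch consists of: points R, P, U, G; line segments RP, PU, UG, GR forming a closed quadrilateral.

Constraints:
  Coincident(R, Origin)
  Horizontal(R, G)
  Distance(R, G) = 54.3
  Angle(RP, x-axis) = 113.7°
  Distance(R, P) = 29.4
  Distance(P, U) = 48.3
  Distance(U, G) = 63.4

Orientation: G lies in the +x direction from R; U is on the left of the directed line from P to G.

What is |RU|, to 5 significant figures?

62.522

Checks: |PU| = 48.30 ✓; |UG| = 63.40 ✓.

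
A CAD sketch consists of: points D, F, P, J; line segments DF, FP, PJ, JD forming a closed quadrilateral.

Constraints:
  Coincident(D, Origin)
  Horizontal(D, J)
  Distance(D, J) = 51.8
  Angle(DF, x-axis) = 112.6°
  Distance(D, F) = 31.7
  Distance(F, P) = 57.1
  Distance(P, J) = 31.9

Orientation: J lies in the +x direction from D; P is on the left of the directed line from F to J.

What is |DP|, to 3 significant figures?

54.6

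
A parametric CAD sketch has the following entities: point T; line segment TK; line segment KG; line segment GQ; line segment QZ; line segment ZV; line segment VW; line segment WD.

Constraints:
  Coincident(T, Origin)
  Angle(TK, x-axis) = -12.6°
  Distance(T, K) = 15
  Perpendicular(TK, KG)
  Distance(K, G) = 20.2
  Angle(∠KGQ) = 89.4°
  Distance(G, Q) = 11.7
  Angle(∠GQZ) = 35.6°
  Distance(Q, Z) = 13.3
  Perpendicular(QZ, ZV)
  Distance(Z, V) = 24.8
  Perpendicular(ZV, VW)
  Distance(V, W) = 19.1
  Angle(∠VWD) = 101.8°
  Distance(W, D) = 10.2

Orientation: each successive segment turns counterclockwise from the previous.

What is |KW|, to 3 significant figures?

43.8

QZ is perpendicular to ZV, so ZV runs at 42.4°; with |ZV| = 24.8, V = (34.9, 25.8). The perpendicularity gives VW at right angles to ZV, so VW runs at 132°; with |VW| = 19.1, W = (22.0, 39.9). Then |KW| = |W − K| = 43.8.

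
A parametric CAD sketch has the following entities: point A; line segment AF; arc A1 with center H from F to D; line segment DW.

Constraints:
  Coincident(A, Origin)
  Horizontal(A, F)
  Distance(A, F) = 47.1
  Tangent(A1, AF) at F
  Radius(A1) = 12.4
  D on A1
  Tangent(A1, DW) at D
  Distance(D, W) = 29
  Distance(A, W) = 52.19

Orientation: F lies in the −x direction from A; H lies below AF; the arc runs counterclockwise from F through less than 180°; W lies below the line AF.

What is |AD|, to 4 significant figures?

59.27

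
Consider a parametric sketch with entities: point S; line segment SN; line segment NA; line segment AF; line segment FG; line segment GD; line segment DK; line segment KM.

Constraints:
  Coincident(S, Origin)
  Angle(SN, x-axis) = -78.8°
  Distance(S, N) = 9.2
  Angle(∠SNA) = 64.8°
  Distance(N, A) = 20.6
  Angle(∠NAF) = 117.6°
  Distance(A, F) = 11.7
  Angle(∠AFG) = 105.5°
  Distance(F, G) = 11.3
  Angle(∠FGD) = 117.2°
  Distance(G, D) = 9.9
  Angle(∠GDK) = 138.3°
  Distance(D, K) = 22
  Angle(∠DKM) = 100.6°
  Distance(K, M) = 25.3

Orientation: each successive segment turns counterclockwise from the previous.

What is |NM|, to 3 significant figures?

27.0

∠GDK = 138.3° gives DK at -82.2° from the x-axis; with |DK| = 22.0, K = (2.82, -13.9). ∠DKM = 100.6° gives KM at -2.80° from the x-axis; with |KM| = 25.3, M = (28.1, -15.2). Then |NM| = |M − N| = 27.0.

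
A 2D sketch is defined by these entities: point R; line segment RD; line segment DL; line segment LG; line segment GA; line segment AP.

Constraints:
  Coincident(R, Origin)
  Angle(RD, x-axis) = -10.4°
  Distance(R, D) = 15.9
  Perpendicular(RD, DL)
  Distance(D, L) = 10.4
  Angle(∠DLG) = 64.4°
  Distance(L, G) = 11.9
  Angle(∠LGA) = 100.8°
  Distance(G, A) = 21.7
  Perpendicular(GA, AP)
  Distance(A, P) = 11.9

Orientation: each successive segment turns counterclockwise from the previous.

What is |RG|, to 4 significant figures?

7.373

R is at the origin; RD runs at -10.4° with length 15.9, so D = (15.64, -2.870). RD ⟂ DL, so DL runs at 79.60°; with |DL| = 10.4, L = (17.52, 7.359). ∠DLG = 64.4° gives LG at -164.8° from the x-axis; with |LG| = 11.9, G = (6.032, 4.239). Then |RG| = |G − R| = 7.373.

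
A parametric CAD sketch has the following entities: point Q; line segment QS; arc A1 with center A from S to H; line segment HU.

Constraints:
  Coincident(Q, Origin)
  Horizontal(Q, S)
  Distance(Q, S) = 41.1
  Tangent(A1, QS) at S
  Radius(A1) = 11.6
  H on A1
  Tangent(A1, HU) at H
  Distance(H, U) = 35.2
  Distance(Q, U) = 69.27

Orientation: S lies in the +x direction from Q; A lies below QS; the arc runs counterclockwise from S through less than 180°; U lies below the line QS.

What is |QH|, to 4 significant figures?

36.10

Q is at the origin; QS is horizontal with |QS| = 41.1 and S on the +x side, so S = (41.10, 0.000). Tangency of A1 to QS means the radius AS is perpendicular to QS, so A = S + (0, -11.6) = (41.10, -11.60). Since AH ⟂ HU (tangency), |AU| = √(11.6² + 35.2²) = 37.06 regardless of where H sits on A1. So U lies on both circle(Q, 69.27) and circle(A, 37.06); the below-QS intersection is U = (50.45, -47.46). H is the foot of the tangent from U: H = (31.36, -17.89).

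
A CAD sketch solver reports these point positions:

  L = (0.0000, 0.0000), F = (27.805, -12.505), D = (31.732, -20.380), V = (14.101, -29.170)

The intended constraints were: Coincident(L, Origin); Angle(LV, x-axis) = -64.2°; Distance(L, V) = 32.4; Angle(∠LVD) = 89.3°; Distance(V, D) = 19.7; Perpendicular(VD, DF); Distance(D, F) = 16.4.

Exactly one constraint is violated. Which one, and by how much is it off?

Distance(D, F) = 16.4 — off by 7.60.

L = (0.00, 0.00) ✓; LV at -64.20° ✓; |LV| = 32.40 ✓; ∠LVD = 89.30° ✓; |VD| = 19.70 ✓; ∠(VD, DF) = 90.01° ✓; |DF| = 8.800 ✗.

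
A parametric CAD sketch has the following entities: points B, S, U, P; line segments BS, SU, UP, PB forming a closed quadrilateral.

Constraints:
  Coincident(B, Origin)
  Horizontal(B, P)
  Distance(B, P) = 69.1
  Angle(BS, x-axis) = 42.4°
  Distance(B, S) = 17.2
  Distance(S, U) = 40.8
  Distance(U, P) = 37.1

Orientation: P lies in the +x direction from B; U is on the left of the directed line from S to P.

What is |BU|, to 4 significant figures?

57.63

B is at the origin; B and P share the same y with |BP| = 69.1 and P in +x, so P = (69.1, 0). BS runs at 42.4° with |BS| = 17.2, so S = (12.70, 11.60). U is determined by |SU| = 40.8 and |UP| = 37.1 together: it lies at the intersection of circle(S, 40.8) and circle(P, 37.1). With |SP| = 57.58, the foot of the radical line on SP is 31.29 from S and the perpendicular offset is √(40.8² − 31.29²) = 26.18. Taking the left-of-SP solution: U = (48.63, 30.94).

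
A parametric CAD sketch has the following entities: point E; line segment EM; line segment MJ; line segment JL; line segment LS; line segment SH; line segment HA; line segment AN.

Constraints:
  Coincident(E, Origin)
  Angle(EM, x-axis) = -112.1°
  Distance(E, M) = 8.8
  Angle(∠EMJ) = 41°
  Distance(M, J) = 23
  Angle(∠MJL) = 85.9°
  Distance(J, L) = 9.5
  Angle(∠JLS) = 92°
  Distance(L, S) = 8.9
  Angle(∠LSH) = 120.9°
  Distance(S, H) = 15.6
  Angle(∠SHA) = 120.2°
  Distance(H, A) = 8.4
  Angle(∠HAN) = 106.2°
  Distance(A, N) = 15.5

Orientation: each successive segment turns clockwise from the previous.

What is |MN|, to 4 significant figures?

26.39

E is at the origin; EM runs at -112.1° with length 8.8, so M = (-3.311, -8.153). ∠EMJ = 41.0° gives MJ at 108.9° from the x-axis; with |MJ| = 23.0, J = (-10.76, 13.61). ∠MJL = 85.9° gives JL at 14.80° from the x-axis; with |JL| = 9.5, L = (-1.576, 16.03). ∠JLS = 92.0° gives LS at -73.20° from the x-axis; with |LS| = 8.9, S = (0.9963, 7.513). ∠LSH = 120.9° gives SH at -132.3° from the x-axis; with |SH| = 15.6, H = (-9.503, -4.025). ∠SHA = 120.2° gives HA at 167.9° from the x-axis; with |HA| = 8.4, A = (-17.72, -2.264). ∠HAN = 106.2° gives AN at 94.10° from the x-axis; with |AN| = 15.5, N = (-18.82, 13.20). Then |MN| = |N − M| = 26.39.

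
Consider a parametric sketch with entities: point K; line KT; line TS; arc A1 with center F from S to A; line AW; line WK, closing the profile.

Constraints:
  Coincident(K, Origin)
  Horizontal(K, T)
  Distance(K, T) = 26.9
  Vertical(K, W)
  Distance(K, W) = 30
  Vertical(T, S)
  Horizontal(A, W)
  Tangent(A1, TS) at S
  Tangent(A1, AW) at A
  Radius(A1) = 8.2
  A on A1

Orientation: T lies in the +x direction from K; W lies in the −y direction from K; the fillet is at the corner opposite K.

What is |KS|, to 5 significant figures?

34.624

The virtual corner opposite K is at (26.900, -30.000). A1 meets TS tangentially, so FS is at right angles to TS and A1 meets AW tangentially, so FA is at right angles to AW, with radius 8.2, so the center F sits 8.2 in from both sides at F = (18.700, -21.800). That places the tangent points at S = (26.900, -21.800) on TS and A = (18.700, -30.000) on AW. Then |KS| = |S − K| = 34.624.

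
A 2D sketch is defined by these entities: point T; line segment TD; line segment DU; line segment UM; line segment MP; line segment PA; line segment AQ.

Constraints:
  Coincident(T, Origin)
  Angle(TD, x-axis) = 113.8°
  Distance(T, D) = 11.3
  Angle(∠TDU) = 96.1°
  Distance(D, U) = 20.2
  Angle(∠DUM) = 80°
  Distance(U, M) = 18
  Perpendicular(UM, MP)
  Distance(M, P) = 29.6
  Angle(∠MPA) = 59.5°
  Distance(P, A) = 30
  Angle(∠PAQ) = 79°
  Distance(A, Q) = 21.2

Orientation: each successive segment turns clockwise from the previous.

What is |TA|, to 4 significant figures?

23.12

T is at the origin; TD runs at 113.8° with length 11.3, so D = (-4.560, 10.34). ∠TDU = 96.1° gives DU at 29.90° from the x-axis; with |DU| = 20.2, U = (12.95, 20.41). ∠DUM = 80.0° gives UM at -70.10° from the x-axis; with |UM| = 18.0, M = (19.08, 3.483). The perpendicularity gives MP at right angles to UM, so MP runs at -160.1°; with |MP| = 29.6, P = (-8.754, -6.592). ∠MPA = 59.5° gives PA at 79.40° from the x-axis; with |PA| = 30.0, A = (-3.236, 22.90). Then |TA| = |A − T| = 23.12.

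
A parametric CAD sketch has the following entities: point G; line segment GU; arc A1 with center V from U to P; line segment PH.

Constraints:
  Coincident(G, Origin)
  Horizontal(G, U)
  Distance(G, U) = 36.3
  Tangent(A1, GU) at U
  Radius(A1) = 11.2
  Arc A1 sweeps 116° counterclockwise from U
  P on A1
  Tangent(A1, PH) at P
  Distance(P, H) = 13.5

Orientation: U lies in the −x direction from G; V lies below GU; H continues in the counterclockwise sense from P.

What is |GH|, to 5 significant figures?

49.333

G is at the origin; GU is horizontal with |GU| = 36.3 and U on the −x side, so U = (-36.300, 0.0000). Since A1 is tangent to GU there, VU ⟂ GU, so V = U + (0, -11.2) = (-36.300, -11.200). On A1, U sits at bearing 90° from V; a 116° counterclockwise sweep puts P at bearing 206°, so P = V + 11.2·(cos 206°, sin 206°) = (-46.366, -16.110). Since A1 is tangent to PH there, VP ⟂ PH, so PH runs along (−sin 206°, cos 206°); with |PH| = 13.5, H = (-40.448, -28.243). Then |GH| = |H − G| = 49.333.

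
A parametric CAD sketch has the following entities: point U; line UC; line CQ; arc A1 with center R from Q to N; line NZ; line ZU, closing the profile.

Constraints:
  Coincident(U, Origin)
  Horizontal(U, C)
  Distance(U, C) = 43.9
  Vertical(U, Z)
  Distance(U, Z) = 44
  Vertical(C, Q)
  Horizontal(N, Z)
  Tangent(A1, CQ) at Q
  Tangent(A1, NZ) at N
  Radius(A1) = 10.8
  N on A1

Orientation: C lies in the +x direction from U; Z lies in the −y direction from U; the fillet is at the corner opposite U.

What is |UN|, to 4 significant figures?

55.06

The virtual corner opposite U is at (43.90, -44.00). The tangent condition forces RQ to be normal to CQ and tangency of A1 to NZ means the radius RN is perpendicular to NZ, with radius 10.8, so the center R sits 10.8 in from both sides at R = (33.10, -33.20). That places the tangent points at Q = (43.90, -33.20) on CQ and N = (33.10, -44.00) on NZ. Then |UN| = |N − U| = 55.06.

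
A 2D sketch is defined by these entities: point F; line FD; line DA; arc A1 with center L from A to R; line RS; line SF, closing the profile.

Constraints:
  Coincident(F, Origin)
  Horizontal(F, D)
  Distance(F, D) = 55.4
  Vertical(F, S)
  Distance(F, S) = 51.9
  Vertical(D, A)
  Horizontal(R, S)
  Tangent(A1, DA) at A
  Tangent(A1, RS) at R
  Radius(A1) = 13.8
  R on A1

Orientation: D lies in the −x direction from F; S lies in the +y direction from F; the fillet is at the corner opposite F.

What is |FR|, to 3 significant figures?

66.5

The virtual corner opposite F is at (-55.4, 51.9). A1 meets DA tangentially, so LA is at right angles to DA and since A1 is tangent to RS there, LR ⟂ RS, with radius 13.8, so the center L sits 13.8 in from both sides at L = (-41.6, 38.1). That places the tangent points at A = (-55.4, 38.1) on DA and R = (-41.6, 51.9) on RS. Then |FR| = |R − F| = 66.5.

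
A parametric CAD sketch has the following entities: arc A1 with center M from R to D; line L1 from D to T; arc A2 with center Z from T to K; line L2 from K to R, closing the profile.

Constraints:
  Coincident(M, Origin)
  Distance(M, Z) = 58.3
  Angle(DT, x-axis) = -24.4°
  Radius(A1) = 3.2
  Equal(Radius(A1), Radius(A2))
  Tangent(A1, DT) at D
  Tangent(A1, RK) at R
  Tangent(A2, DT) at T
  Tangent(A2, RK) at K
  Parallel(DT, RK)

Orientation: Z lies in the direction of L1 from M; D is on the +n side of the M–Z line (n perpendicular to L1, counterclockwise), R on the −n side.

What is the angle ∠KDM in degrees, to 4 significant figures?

83.74°

Tangency of A1 to both parallel lines with radius 3.2 puts D and R at M ± 3.2·n: D = (1.322, 2.914), R = (-1.322, -2.914). Equal radii place T and K the same way about Z: T = Z + 3.2·n = (54.41, -21.17), K = Z − 3.2·n = (51.77, -27.00). Then cos ∠KDM = DK·DM / (|DK||DM|), giving 83.74°.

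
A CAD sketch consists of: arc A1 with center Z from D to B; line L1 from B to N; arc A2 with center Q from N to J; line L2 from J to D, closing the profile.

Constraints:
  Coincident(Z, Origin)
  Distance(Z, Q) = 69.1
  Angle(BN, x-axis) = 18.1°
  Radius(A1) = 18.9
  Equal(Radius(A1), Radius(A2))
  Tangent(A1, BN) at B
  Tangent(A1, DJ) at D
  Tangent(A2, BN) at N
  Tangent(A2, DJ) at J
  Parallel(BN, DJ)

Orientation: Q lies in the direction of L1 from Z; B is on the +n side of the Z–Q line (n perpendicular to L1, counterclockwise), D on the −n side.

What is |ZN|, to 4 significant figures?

71.64

The slot axis is L1's direction at 18.1°, so u = (cos 18.1°, sin 18.1°) = (0.9505, 0.3107) and n = (−sin 18.1°, cos 18.1°) = (-0.3107, 0.9505). Z is at the origin and Q lies 69.1 along u from Z, so Q = 69.1·u = (65.68, 21.47). Tangency of A1 to both parallel lines with radius 18.9 puts B and D at Z ± 18.9·n: B = (-5.872, 17.96), D = (5.872, -17.96). Equal radii place N and J the same way about Q: N = Q + 18.9·n = (59.81, 39.43), J = Q − 18.9·n = (71.55, 3.503). Then |ZN| = |N − Z| = 71.64.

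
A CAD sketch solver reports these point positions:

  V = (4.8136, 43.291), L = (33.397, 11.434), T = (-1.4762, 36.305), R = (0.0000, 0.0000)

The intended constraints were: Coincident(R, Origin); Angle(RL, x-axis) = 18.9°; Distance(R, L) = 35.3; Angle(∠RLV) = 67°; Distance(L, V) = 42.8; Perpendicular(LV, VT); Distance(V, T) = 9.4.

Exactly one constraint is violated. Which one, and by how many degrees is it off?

Perpendicular(LV, VT) — off by 6.10°.

R = (0.00, 0.00) ✓; RL at 18.90° ✓; |RL| = 35.30 ✓; ∠RLV = 67.00° ✓; |LV| = 42.80 ✓; ∠(LV, VT) = 96.10° ✗; |VT| = 9.400 ✓.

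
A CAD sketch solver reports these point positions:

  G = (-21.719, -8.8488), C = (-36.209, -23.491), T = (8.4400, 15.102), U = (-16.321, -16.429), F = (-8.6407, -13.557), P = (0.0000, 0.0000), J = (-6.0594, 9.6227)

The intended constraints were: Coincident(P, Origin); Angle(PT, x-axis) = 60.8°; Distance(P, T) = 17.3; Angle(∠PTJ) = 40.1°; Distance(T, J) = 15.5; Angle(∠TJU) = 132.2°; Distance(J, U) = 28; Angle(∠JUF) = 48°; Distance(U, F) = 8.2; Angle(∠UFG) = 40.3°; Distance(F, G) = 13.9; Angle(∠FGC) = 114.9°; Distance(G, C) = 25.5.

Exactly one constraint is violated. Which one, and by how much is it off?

Distance(G, C) = 25.5 — off by 4.90.

P = (0.00, 0.00) ✓; PT at 60.80° ✓; |PT| = 17.30 ✓; ∠PTJ = 40.10° ✓; |TJ| = 15.50 ✓; ∠TJU = 132.2° ✓; |JU| = 28.00 ✓; ∠JUF = 48.00° ✓; |UF| = 8.200 ✓; ∠UFG = 40.30° ✓; |FG| = 13.90 ✓; ∠FGC = 114.9° ✓; |GC| = 20.60 ✗.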